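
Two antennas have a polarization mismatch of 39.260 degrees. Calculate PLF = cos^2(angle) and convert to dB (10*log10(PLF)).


PLF_linear = cos^2(39.260 deg) = 0.5995129
PLF_dB = 10 * log10(0.5995129) = -2.222 dB

-2.222 dB


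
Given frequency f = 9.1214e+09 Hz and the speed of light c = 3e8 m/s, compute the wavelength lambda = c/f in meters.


lambda = c / f = 3.0000e+08 / 9.1214e+09 = 0.03289 m

0.03289 m


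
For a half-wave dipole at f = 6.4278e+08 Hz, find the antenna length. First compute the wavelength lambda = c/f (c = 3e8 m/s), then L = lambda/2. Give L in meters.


lambda = c / f = 3.0000e+08 / 6.4278e+08 = 0.4667227 m
L = lambda / 2 = 0.4667227 / 2 = 0.2334 m

0.2334 m


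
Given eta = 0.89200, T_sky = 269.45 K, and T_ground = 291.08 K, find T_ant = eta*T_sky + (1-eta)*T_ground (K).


T_ant = 0.89200 * 269.45 + (1 - 0.89200) * 291.08 = 271.8 K

271.8 K


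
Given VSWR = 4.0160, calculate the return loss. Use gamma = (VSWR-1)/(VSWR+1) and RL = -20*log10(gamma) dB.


gamma = (4.0160 - 1) / (4.0160 + 1) = 0.6012759
RL = -20 * log10(0.6012759) = 4.419 dB

4.419 dB


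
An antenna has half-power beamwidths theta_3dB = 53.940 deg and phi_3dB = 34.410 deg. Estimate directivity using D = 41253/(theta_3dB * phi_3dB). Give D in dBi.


D_linear = 41253 / (53.940 * 34.410) = 22.22593
D_dBi = 10 * log10(22.22593) = 13.47 dBi

13.47 dBi


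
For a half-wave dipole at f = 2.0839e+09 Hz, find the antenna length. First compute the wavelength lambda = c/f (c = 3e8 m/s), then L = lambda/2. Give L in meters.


lambda = c / f = 3.0000e+08 / 2.0839e+09 = 0.1439608 m
L = lambda / 2 = 0.1439608 / 2 = 0.07198 m

0.07198 m


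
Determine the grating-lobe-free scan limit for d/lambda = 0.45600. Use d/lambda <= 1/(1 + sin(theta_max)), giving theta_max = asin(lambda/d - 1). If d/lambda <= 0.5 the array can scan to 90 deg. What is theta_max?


lambda/d - 1 = 1/0.45600 - 1 = 1.192982 >= 1
d/lambda <= 0.5, so the array can scan to endfire without grating lobes: theta_max = 90 deg

90 deg


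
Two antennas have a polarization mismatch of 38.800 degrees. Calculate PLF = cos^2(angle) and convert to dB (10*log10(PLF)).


PLF_linear = cos^2(38.800 deg) = 0.6073677
PLF_dB = 10 * log10(0.6073677) = -2.165 dB

-2.165 dB


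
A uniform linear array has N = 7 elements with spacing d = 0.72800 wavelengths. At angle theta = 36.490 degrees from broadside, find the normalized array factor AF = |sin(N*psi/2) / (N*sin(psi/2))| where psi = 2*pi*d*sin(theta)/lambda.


psi = 2*pi*0.72800*sin(36.490 deg) = 2.720172 rad
AF = |sin(7*2.720172/2) / (7*sin(2.720172/2))| = 0.01398

0.01398


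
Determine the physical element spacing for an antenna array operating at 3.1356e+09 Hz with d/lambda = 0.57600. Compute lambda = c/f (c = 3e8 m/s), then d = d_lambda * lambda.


lambda = c / f = 3.0000e+08 / 3.1356e+09 = 0.09567547 m
d = 0.57600 * 0.09567547 = 0.05511 m

0.05511 m


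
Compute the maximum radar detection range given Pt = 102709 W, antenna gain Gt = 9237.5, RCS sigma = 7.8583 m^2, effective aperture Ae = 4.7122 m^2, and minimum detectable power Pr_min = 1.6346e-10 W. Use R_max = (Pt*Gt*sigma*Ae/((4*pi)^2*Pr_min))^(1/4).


R^4 = 102709*9237.5*7.8583*4.7122 / ((4*pi)^2 * 1.6346e-10) = 1.361081e+18
R_max = 1.361081e+18^0.25 = 34156 m

34156 m


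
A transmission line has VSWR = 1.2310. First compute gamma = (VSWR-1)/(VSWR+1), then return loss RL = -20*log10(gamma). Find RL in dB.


gamma = (1.2310 - 1) / (1.2310 + 1) = 0.1035410
RL = -20 * log10(0.1035410) = 19.70 dB

19.70 dB


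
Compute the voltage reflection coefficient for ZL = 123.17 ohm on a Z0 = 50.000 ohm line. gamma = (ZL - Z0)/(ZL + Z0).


gamma = (123.17 - 50.000) / (123.17 + 50.000) = 0.4225

0.4225


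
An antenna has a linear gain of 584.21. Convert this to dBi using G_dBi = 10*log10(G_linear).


G_dBi = 10 * log10(584.21) = 27.67 dBi

27.67 dBi


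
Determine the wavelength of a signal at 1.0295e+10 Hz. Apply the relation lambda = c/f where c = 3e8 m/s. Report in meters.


lambda = c / f = 3.0000e+08 / 1.0295e+10 = 0.02914 m

0.02914 m


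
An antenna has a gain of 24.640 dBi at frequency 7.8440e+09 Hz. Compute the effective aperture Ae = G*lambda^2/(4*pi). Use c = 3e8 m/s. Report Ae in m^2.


lambda = c / f = 3.0000e+08 / 7.8440e+09 = 0.03824579 m
G_linear = 10^(24.640/10) = 291.0717
Ae = G_linear * lambda^2 / (4*pi) = 291.0717 * 0.03824579^2 / (4*pi) = 0.03388 m^2

0.03388 m^2


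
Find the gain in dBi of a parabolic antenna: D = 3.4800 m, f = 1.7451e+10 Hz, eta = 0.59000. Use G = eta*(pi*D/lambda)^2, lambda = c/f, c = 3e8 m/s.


lambda = c / f = 3.0000e+08 / 1.7451e+10 = 0.01719099 m
G_linear = 0.59000 * (pi * 3.4800 / 0.01719099)^2 = 238620.9
G_dBi = 10 * log10(238620.9) = 53.78 dBi

53.78 dBi


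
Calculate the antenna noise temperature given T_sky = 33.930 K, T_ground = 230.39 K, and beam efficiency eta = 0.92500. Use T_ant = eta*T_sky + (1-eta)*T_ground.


T_ant = 0.92500 * 33.930 + (1 - 0.92500) * 230.39 = 48.66 K

48.66 K


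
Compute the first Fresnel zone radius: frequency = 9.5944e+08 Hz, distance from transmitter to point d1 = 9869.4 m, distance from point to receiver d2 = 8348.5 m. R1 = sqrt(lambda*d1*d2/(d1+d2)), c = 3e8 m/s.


lambda = c / f = 3.0000e+08 / 9.5944e+08 = 0.3126824 m
R1 = sqrt(0.3126824 * 9869.4 * 8348.5 / (9869.4 + 8348.5)) = 37.61 m

37.61 m


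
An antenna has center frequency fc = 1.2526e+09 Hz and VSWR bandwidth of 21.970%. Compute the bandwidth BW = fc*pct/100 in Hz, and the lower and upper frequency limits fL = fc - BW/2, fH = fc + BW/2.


BW = 1.2526e+09 * 21.970/100 = 2.751962e+08 Hz
fL = 1.2526e+09 - 2.751962e+08/2 = 1.115e+09 Hz
fH = 1.2526e+09 + 2.751962e+08/2 = 1.390e+09 Hz

BW=2.752e+08 Hz, fL=1.115e+09 Hz, fH=1.390e+09 Hz


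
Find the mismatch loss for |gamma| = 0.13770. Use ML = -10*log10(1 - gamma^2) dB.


ML = -10 * log10(1 - 0.13770^2) = -10 * log10(0.98103871) = 0.08314 dB

0.08314 dB


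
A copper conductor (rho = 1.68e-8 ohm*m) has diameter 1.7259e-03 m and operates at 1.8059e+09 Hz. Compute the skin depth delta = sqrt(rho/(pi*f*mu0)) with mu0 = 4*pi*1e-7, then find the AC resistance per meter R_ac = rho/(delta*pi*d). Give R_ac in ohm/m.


delta = sqrt(1.68e-8 / (pi * 1.8059e+09 * 4*pi*1e-7)) = 1.535069e-06 m
R_ac = 1.68e-8 / (1.535069e-06 * pi * 1.7259e-03) = 2.018 ohm/m

2.018 ohm/m


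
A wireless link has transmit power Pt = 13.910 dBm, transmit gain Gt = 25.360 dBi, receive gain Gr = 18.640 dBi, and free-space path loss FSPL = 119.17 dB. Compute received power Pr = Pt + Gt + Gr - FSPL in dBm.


Pr = 13.910 + 25.360 + 18.640 - 119.17 = -61.26 dBm

-61.26 dBm


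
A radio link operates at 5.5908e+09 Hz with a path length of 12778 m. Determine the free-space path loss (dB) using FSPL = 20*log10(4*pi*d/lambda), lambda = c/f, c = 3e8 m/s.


lambda = c / f = 3.0000e+08 / 5.5908e+09 = 0.05365958 m
FSPL = 20 * log10(4*pi*12778/0.05365958) = 129.5 dB

129.5 dB


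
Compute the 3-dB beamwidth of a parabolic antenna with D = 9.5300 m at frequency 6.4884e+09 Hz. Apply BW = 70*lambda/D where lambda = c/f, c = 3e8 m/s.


lambda = c / f = 3.0000e+08 / 6.4884e+09 = 0.04623636 m
BW = 70 * 0.04623636 / 9.5300 = 0.3396 deg

0.3396 deg


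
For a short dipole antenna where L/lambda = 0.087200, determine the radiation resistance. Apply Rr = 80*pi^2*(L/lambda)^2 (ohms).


Rr = 80 * pi^2 * (0.087200)^2 = 80 * 9.869604 * 7.603840e-03 = 6.004 ohm

6.004 ohm


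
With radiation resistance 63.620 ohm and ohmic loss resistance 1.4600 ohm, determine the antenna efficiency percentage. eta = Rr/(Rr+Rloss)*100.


eta = 63.620 / (63.620 + 1.4600) * 100 = 97.76%

97.76%


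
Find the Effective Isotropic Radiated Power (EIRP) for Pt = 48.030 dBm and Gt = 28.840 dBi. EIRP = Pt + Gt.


EIRP = Pt + Gt = 48.030 + 28.840 = 76.87 dBm

76.87 dBm


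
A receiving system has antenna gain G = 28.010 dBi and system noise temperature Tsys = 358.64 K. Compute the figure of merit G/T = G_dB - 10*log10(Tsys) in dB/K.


G/T = 28.010 - 10*log10(358.64) = 28.010 - 25.54659 = 2.463 dB/K

2.463 dB/K


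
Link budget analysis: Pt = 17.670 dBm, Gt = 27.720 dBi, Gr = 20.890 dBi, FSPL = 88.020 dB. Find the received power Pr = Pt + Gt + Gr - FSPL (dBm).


Pr = 17.670 + 27.720 + 20.890 - 88.020 = -21.74 dBm

-21.74 dBm


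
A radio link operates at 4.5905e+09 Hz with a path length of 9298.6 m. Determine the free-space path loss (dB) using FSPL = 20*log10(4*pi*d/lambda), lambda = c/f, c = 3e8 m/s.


lambda = c / f = 3.0000e+08 / 4.5905e+09 = 0.06535236 m
FSPL = 20 * log10(4*pi*9298.6/0.06535236) = 125.0 dB

125.0 dB


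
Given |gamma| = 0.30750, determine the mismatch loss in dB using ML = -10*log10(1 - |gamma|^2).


ML = -10 * log10(1 - 0.30750^2) = -10 * log10(0.90544375) = 0.4314 dB

0.4314 dB


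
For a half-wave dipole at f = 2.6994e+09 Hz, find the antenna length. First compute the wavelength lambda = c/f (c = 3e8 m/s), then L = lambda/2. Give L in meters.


lambda = c / f = 3.0000e+08 / 2.6994e+09 = 0.1111358 m
L = lambda / 2 = 0.1111358 / 2 = 0.05557 m

0.05557 m


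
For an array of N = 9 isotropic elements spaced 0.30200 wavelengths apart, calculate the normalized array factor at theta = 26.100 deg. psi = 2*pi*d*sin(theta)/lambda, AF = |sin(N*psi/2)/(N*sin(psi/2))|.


psi = 2*pi*0.30200*sin(26.100 deg) = 0.8347942 rad
AF = |sin(9*0.8347942/2) / (9*sin(0.8347942/2))| = 0.1581

0.1581


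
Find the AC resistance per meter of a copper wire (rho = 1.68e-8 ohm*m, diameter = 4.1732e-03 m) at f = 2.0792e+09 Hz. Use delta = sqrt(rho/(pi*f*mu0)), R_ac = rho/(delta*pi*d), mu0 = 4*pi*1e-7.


delta = sqrt(1.68e-8 / (pi * 2.0792e+09 * 4*pi*1e-7)) = 1.430628e-06 m
R_ac = 1.68e-8 / (1.430628e-06 * pi * 4.1732e-03) = 0.8957 ohm/m

0.8957 ohm/m


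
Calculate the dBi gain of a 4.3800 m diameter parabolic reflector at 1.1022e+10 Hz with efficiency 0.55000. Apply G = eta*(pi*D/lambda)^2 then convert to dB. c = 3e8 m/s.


lambda = c / f = 3.0000e+08 / 1.1022e+10 = 0.02721829 m
G_linear = 0.55000 * (pi * 4.3800 / 0.02721829)^2 = 140568.8
G_dBi = 10 * log10(140568.8) = 51.48 dBi

51.48 dBi


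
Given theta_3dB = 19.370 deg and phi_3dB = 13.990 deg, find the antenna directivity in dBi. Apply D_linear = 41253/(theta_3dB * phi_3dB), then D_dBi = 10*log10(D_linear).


D_linear = 41253 / (19.370 * 13.990) = 152.2328
D_dBi = 10 * log10(152.2328) = 21.83 dBi

21.83 dBi


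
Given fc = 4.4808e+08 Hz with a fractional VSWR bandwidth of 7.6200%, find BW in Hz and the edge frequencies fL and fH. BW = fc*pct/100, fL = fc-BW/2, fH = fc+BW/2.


BW = 4.4808e+08 * 7.6200/100 = 3.414370e+07 Hz
fL = 4.4808e+08 - 3.414370e+07/2 = 4.310e+08 Hz
fH = 4.4808e+08 + 3.414370e+07/2 = 4.652e+08 Hz

BW=3.414e+07 Hz, fL=4.310e+08 Hz, fH=4.652e+08 Hz


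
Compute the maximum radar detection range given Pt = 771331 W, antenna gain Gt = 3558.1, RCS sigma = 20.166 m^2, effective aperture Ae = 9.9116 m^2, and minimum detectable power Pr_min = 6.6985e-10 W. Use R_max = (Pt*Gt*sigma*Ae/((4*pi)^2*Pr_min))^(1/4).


R^4 = 771331*3558.1*20.166*9.9116 / ((4*pi)^2 * 6.6985e-10) = 5.185912e+18
R_max = 5.185912e+18^0.25 = 47721 m

47721 m


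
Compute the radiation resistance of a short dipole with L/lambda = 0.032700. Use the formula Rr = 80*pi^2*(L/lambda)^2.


Rr = 80 * pi^2 * (0.032700)^2 = 80 * 9.869604 * 1.069290e-03 = 0.8443 ohm

0.8443 ohm


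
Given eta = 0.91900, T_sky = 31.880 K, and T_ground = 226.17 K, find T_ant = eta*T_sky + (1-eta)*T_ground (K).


T_ant = 0.91900 * 31.880 + (1 - 0.91900) * 226.17 = 47.62 K

47.62 K


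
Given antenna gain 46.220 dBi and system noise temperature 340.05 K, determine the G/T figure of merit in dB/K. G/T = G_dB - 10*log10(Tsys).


G/T = 46.220 - 10*log10(340.05) = 46.220 - 25.31543 = 20.90 dB/K

20.90 dB/K


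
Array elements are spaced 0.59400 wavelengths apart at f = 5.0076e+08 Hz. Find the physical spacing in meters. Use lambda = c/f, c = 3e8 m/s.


lambda = c / f = 3.0000e+08 / 5.0076e+08 = 0.5990894 m
d = 0.59400 * 0.5990894 = 0.3559 m

0.3559 m


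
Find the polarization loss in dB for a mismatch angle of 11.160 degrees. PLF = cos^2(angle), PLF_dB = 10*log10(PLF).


PLF_linear = cos^2(11.160 deg) = 0.9625386
PLF_dB = 10 * log10(0.9625386) = -0.1658 dB

-0.1658 dB


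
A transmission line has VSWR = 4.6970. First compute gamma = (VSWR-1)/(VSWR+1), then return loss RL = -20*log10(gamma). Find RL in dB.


gamma = (4.6970 - 1) / (4.6970 + 1) = 0.6489380
RL = -20 * log10(0.6489380) = 3.756 dB

3.756 dB


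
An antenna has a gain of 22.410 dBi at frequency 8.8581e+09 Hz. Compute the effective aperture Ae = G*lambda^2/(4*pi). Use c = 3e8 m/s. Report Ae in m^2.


lambda = c / f = 3.0000e+08 / 8.8581e+09 = 0.03386731 m
G_linear = 10^(22.410/10) = 174.1807
Ae = G_linear * lambda^2 / (4*pi) = 174.1807 * 0.03386731^2 / (4*pi) = 0.01590 m^2

0.01590 m^2


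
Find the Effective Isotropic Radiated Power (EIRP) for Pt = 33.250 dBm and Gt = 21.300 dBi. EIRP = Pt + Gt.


EIRP = Pt + Gt = 33.250 + 21.300 = 54.55 dBm

54.55 dBm


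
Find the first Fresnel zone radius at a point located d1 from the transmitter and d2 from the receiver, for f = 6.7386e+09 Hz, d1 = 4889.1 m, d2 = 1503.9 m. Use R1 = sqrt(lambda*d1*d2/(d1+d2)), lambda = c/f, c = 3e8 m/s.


lambda = c / f = 3.0000e+08 / 6.7386e+09 = 0.04451963 m
R1 = sqrt(0.04451963 * 4889.1 * 1503.9 / (4889.1 + 1503.9)) = 7.156 m

7.156 m


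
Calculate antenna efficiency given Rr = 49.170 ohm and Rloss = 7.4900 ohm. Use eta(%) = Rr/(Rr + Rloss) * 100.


eta = 49.170 / (49.170 + 7.4900) * 100 = 86.78%

86.78%


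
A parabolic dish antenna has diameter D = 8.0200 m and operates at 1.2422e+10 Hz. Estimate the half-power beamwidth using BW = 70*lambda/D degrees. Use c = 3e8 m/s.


lambda = c / f = 3.0000e+08 / 1.2422e+10 = 0.02415070 m
BW = 70 * 0.02415070 / 8.0200 = 0.2108 deg

0.2108 deg


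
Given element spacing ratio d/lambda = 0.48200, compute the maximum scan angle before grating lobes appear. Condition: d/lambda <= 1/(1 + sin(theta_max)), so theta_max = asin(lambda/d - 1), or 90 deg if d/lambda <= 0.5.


lambda/d - 1 = 1/0.48200 - 1 = 1.074689 >= 1
d/lambda <= 0.5, so the array can scan to endfire without grating lobes: theta_max = 90 deg

90 deg


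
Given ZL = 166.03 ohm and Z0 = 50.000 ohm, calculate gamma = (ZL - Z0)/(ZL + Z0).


gamma = (166.03 - 50.000) / (166.03 + 50.000) = 0.5371

0.5371


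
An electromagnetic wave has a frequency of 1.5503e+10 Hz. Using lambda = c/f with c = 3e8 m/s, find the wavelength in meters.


lambda = c / f = 3.0000e+08 / 1.5503e+10 = 0.01935 m

0.01935 m


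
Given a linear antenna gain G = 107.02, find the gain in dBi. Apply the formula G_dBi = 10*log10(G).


G_dBi = 10 * log10(107.02) = 20.29 dBi

20.29 dBi


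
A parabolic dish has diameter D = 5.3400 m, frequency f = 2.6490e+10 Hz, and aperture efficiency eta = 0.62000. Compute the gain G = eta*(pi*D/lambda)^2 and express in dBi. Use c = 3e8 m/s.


lambda = c / f = 3.0000e+08 / 2.6490e+10 = 0.01132503 m
G_linear = 0.62000 * (pi * 5.3400 / 0.01132503)^2 = 1.360490e+06
G_dBi = 10 * log10(1.360490e+06) = 61.34 dBi

61.34 dBi


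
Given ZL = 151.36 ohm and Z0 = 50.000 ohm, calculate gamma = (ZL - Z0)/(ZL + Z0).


gamma = (151.36 - 50.000) / (151.36 + 50.000) = 0.5034

0.5034


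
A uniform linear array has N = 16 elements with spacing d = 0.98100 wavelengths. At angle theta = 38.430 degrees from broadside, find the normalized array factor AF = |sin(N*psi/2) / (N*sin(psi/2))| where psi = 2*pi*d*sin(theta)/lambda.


psi = 2*pi*0.98100*sin(38.430 deg) = 3.831162 rad
AF = |sin(16*3.831162/2) / (16*sin(3.831162/2))| = 0.04607

0.04607


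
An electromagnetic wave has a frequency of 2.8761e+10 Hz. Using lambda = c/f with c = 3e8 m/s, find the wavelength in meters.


lambda = c / f = 3.0000e+08 / 2.8761e+10 = 0.01043 m

0.01043 m


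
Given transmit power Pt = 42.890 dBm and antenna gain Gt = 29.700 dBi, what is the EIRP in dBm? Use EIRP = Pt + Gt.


EIRP = Pt + Gt = 42.890 + 29.700 = 72.59 dBm

72.59 dBm


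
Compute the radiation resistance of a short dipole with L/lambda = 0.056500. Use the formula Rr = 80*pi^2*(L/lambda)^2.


Rr = 80 * pi^2 * (0.056500)^2 = 80 * 9.869604 * 3.192250e-03 = 2.520 ohm

2.520 ohm


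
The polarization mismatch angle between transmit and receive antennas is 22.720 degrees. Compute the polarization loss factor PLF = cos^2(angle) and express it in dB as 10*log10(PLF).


PLF_linear = cos^2(22.720 deg) = 0.8508279
PLF_dB = 10 * log10(0.8508279) = -0.7016 dB

-0.7016 dB


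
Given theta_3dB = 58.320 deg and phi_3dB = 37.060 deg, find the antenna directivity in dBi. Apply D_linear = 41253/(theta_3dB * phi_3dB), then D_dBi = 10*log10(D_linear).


D_linear = 41253 / (58.320 * 37.060) = 19.08678
D_dBi = 10 * log10(19.08678) = 12.81 dBi

12.81 dBi


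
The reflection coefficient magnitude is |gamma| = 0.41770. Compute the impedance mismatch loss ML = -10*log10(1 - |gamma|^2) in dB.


ML = -10 * log10(1 - 0.41770^2) = -10 * log10(0.82552671) = 0.8327 dB

0.8327 dB


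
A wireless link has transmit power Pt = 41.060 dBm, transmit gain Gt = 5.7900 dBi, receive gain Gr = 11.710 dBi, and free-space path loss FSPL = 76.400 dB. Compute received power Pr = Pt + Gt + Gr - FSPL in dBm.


Pr = 41.060 + 5.7900 + 11.710 - 76.400 = -17.84 dBm

-17.84 dBm


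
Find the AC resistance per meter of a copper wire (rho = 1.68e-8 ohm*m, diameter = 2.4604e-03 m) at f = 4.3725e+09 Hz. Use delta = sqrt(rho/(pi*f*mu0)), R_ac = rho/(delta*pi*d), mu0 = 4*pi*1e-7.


delta = sqrt(1.68e-8 / (pi * 4.3725e+09 * 4*pi*1e-7)) = 9.865290e-07 m
R_ac = 1.68e-8 / (9.865290e-07 * pi * 2.4604e-03) = 2.203 ohm/m

2.203 ohm/m


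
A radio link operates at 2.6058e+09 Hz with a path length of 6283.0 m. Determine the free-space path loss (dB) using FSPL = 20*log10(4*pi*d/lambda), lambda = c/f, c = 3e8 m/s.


lambda = c / f = 3.0000e+08 / 2.6058e+09 = 0.1151278 m
FSPL = 20 * log10(4*pi*6283.0/0.1151278) = 116.7 dB

116.7 dB


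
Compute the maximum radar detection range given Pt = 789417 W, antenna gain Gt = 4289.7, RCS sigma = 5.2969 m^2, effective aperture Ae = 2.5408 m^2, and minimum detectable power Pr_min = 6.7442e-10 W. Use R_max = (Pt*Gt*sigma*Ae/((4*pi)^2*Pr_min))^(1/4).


R^4 = 789417*4289.7*5.2969*2.5408 / ((4*pi)^2 * 6.7442e-10) = 4.279327e+17
R_max = 4.279327e+17^0.25 = 25577 m

25577 m


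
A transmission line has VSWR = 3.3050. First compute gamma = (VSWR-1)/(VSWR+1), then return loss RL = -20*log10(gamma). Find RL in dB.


gamma = (3.3050 - 1) / (3.3050 + 1) = 0.5354239
RL = -20 * log10(0.5354239) = 5.426 dB

5.426 dB


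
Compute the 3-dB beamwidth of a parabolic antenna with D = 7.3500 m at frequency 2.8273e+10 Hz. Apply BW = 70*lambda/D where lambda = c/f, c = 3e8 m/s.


lambda = c / f = 3.0000e+08 / 2.8273e+10 = 0.01061083 m
BW = 70 * 0.01061083 / 7.3500 = 0.1011 deg

0.1011 deg


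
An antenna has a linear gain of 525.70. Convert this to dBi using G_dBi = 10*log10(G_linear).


G_dBi = 10 * log10(525.70) = 27.21 dBi

27.21 dBi


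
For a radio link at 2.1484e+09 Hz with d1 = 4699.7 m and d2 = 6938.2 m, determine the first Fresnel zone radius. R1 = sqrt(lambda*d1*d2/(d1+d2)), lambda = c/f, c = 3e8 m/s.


lambda = c / f = 3.0000e+08 / 2.1484e+09 = 0.1396388 m
R1 = sqrt(0.1396388 * 4699.7 * 6938.2 / (4699.7 + 6938.2)) = 19.78 m

19.78 m


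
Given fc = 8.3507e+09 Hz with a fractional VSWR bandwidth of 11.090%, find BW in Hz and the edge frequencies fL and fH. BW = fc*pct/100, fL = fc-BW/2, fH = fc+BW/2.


BW = 8.3507e+09 * 11.090/100 = 9.260926e+08 Hz
fL = 8.3507e+09 - 9.260926e+08/2 = 7.888e+09 Hz
fH = 8.3507e+09 + 9.260926e+08/2 = 8.814e+09 Hz

BW=9.261e+08 Hz, fL=7.888e+09 Hz, fH=8.814e+09 Hz


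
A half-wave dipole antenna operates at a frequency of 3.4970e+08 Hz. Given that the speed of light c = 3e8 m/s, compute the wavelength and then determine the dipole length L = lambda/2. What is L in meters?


lambda = c / f = 3.0000e+08 / 3.4970e+08 = 0.8578782 m
L = lambda / 2 = 0.8578782 / 2 = 0.4289 m

0.4289 m


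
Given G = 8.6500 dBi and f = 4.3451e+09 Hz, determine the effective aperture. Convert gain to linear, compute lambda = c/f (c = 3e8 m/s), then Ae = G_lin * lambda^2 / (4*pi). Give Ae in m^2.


lambda = c / f = 3.0000e+08 / 4.3451e+09 = 0.06904329 m
G_linear = 10^(8.6500/10) = 7.328245
Ae = G_linear * lambda^2 / (4*pi) = 7.328245 * 0.06904329^2 / (4*pi) = 2.780e-03 m^2

2.780e-03 m^2


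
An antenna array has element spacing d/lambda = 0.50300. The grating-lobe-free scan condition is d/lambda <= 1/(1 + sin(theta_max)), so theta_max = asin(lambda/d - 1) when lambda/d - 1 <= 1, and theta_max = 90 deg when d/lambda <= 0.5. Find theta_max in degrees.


lambda/d - 1 = 1/0.50300 - 1 = 0.9880716
theta_max = asin(0.9880716) = 81.14 deg

81.14 deg


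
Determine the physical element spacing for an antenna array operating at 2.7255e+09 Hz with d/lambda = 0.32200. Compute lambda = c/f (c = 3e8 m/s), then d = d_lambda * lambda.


lambda = c / f = 3.0000e+08 / 2.7255e+09 = 0.1100715 m
d = 0.32200 * 0.1100715 = 0.03544 m

0.03544 m


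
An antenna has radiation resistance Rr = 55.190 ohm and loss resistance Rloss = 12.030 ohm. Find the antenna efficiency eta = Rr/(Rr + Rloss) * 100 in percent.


eta = 55.190 / (55.190 + 12.030) * 100 = 82.10%

82.10%


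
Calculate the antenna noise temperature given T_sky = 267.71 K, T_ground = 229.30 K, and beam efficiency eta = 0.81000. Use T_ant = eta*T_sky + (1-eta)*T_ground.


T_ant = 0.81000 * 267.71 + (1 - 0.81000) * 229.30 = 260.4 K

260.4 K


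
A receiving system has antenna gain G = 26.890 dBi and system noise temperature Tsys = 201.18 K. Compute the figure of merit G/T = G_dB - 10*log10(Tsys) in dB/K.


G/T = 26.890 - 10*log10(201.18) = 26.890 - 23.03585 = 3.854 dB/K

3.854 dB/K


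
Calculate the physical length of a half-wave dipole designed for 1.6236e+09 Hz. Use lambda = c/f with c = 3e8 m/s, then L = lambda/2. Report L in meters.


lambda = c / f = 3.0000e+08 / 1.6236e+09 = 0.1847746 m
L = lambda / 2 = 0.1847746 / 2 = 0.09239 m

0.09239 m


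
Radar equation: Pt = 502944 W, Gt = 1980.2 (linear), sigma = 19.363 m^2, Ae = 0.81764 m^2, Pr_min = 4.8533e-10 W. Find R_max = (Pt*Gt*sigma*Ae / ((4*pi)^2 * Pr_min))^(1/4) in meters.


R^4 = 502944*1980.2*19.363*0.81764 / ((4*pi)^2 * 4.8533e-10) = 2.057342e+17
R_max = 2.057342e+17^0.25 = 21297 m

21297 m


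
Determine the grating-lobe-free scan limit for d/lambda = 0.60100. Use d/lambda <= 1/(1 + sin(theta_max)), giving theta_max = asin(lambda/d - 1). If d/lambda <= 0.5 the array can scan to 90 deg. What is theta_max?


lambda/d - 1 = 1/0.60100 - 1 = 0.6638935
theta_max = asin(0.6638935) = 41.60 deg

41.60 deg


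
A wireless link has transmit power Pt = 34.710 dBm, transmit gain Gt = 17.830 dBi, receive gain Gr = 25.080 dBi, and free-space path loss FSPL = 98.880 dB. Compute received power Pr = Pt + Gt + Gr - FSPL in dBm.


Pr = 34.710 + 17.830 + 25.080 - 98.880 = -21.26 dBm

-21.26 dBm


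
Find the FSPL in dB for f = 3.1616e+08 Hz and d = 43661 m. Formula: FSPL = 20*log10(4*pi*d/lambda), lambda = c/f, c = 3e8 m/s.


lambda = c / f = 3.0000e+08 / 3.1616e+08 = 0.9488866 m
FSPL = 20 * log10(4*pi*43661/0.9488866) = 115.2 dB

115.2 dB


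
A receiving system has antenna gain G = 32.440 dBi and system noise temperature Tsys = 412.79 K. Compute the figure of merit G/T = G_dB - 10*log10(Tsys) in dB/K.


G/T = 32.440 - 10*log10(412.79) = 32.440 - 26.15729 = 6.283 dB/K

6.283 dB/K


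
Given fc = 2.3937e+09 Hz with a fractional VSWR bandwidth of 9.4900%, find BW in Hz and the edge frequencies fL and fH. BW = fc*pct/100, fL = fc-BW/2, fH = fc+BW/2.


BW = 2.3937e+09 * 9.4900/100 = 2.271621e+08 Hz
fL = 2.3937e+09 - 2.271621e+08/2 = 2.280e+09 Hz
fH = 2.3937e+09 + 2.271621e+08/2 = 2.507e+09 Hz

BW=2.272e+08 Hz, fL=2.280e+09 Hz, fH=2.507e+09 Hz


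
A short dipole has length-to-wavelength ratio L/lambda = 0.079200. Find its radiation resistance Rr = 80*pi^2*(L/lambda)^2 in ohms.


Rr = 80 * pi^2 * (0.079200)^2 = 80 * 9.869604 * 6.272640e-03 = 4.953 ohm

4.953 ohm


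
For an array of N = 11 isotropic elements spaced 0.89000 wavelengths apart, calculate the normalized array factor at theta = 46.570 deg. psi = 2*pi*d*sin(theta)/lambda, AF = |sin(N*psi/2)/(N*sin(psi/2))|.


psi = 2*pi*0.89000*sin(46.570 deg) = 4.061019 rad
AF = |sin(11*4.061019/2) / (11*sin(4.061019/2))| = 0.03425

0.03425


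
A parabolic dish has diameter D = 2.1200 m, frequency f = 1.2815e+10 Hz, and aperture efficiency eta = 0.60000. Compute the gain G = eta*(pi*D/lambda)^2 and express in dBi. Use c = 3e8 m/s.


lambda = c / f = 3.0000e+08 / 1.2815e+10 = 0.02341007 m
G_linear = 0.60000 * (pi * 2.1200 / 0.02341007)^2 = 48564.32
G_dBi = 10 * log10(48564.32) = 46.86 dBi

46.86 dBi


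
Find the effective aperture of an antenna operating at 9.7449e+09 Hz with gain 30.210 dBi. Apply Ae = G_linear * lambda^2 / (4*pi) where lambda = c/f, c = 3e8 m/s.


lambda = c / f = 3.0000e+08 / 9.7449e+09 = 0.03078533 m
G_linear = 10^(30.210/10) = 1049.542
Ae = G_linear * lambda^2 / (4*pi) = 1049.542 * 0.03078533^2 / (4*pi) = 0.07915 m^2

0.07915 m^2


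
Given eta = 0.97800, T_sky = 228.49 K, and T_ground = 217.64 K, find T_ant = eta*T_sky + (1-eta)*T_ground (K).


T_ant = 0.97800 * 228.49 + (1 - 0.97800) * 217.64 = 228.3 K

228.3 K


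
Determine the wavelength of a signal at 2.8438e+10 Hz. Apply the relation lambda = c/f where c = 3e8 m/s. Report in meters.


lambda = c / f = 3.0000e+08 / 2.8438e+10 = 0.01055 m

0.01055 m


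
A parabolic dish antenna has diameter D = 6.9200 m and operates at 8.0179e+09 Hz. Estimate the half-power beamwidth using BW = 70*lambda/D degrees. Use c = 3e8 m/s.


lambda = c / f = 3.0000e+08 / 8.0179e+09 = 0.03741628 m
BW = 70 * 0.03741628 / 6.9200 = 0.3785 deg

0.3785 deg


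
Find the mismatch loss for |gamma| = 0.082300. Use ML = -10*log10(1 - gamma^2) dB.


ML = -10 * log10(1 - 0.082300^2) = -10 * log10(0.99322671) = 0.02952 dB

0.02952 dB


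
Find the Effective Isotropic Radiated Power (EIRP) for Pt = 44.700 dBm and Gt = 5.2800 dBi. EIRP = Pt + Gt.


EIRP = Pt + Gt = 44.700 + 5.2800 = 49.98 dBm

49.98 dBm


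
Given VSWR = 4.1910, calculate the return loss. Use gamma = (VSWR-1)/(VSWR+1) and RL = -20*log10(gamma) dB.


gamma = (4.1910 - 1) / (4.1910 + 1) = 0.6147178
RL = -20 * log10(0.6147178) = 4.226 dB

4.226 dB


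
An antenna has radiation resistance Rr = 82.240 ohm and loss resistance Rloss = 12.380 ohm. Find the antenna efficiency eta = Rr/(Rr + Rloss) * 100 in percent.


eta = 82.240 / (82.240 + 12.380) * 100 = 86.92%

86.92%


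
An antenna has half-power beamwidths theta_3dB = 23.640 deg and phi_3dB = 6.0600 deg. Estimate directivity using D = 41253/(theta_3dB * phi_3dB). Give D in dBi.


D_linear = 41253 / (23.640 * 6.0600) = 287.9622
D_dBi = 10 * log10(287.9622) = 24.59 dBi

24.59 dBi


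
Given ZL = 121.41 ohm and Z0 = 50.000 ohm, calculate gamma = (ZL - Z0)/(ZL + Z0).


gamma = (121.41 - 50.000) / (121.41 + 50.000) = 0.4166

0.4166


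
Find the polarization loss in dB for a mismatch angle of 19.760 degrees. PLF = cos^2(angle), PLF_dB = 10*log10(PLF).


PLF_linear = cos^2(19.760 deg) = 0.8857013
PLF_dB = 10 * log10(0.8857013) = -0.5271 dB

-0.5271 dB


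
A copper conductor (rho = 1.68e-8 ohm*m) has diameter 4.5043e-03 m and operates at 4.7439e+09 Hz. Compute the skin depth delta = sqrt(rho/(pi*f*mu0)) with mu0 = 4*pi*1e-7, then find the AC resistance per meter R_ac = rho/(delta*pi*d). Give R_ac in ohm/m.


delta = sqrt(1.68e-8 / (pi * 4.7439e+09 * 4*pi*1e-7)) = 9.471244e-07 m
R_ac = 1.68e-8 / (9.471244e-07 * pi * 4.5043e-03) = 1.254 ohm/m

1.254 ohm/m


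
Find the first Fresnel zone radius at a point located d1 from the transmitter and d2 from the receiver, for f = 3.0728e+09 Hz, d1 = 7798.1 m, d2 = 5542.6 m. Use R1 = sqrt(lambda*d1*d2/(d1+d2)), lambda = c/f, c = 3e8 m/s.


lambda = c / f = 3.0000e+08 / 3.0728e+09 = 0.09763083 m
R1 = sqrt(0.09763083 * 7798.1 * 5542.6 / (7798.1 + 5542.6)) = 17.79 m

17.79 m


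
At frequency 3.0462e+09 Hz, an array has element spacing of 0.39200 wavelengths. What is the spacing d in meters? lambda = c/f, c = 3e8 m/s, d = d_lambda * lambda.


lambda = c / f = 3.0000e+08 / 3.0462e+09 = 0.09848336 m
d = 0.39200 * 0.09848336 = 0.03861 m

0.03861 m


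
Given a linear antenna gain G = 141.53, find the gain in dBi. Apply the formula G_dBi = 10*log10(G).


G_dBi = 10 * log10(141.53) = 21.51 dBi

21.51 dBi


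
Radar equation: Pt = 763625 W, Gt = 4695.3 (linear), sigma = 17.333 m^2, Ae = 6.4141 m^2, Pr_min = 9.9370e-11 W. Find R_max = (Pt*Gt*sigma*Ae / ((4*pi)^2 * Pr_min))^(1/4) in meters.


R^4 = 763625*4695.3*17.333*6.4141 / ((4*pi)^2 * 9.9370e-11) = 2.540259e+19
R_max = 2.540259e+19^0.25 = 70994 m

70994 m


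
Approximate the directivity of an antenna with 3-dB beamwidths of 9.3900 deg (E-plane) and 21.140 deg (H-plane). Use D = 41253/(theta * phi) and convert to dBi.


D_linear = 41253 / (9.3900 * 21.140) = 207.8189
D_dBi = 10 * log10(207.8189) = 23.18 dBi

23.18 dBi


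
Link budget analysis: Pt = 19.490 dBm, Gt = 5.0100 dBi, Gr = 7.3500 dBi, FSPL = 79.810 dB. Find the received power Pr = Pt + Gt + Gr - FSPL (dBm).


Pr = 19.490 + 5.0100 + 7.3500 - 79.810 = -47.96 dBm

-47.96 dBm


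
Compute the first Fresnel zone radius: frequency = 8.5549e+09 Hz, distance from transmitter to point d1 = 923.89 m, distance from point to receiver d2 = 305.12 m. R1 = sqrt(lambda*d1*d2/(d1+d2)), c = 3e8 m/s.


lambda = c / f = 3.0000e+08 / 8.5549e+09 = 0.03506762 m
R1 = sqrt(0.03506762 * 923.89 * 305.12 / (923.89 + 305.12)) = 2.836 m

2.836 m


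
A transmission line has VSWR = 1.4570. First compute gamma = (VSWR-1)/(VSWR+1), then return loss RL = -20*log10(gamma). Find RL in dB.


gamma = (1.4570 - 1) / (1.4570 + 1) = 0.1859992
RL = -20 * log10(0.1859992) = 14.61 dB

14.61 dB


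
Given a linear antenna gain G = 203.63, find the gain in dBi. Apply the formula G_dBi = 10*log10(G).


G_dBi = 10 * log10(203.63) = 23.09 dBi

23.09 dBi


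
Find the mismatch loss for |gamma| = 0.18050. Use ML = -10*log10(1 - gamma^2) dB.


ML = -10 * log10(1 - 0.18050^2) = -10 * log10(0.96741975) = 0.1439 dB

0.1439 dB


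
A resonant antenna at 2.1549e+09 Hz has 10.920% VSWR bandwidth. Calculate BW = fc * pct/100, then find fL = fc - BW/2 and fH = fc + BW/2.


BW = 2.1549e+09 * 10.920/100 = 2.353151e+08 Hz
fL = 2.1549e+09 - 2.353151e+08/2 = 2.037e+09 Hz
fH = 2.1549e+09 + 2.353151e+08/2 = 2.273e+09 Hz

BW=2.353e+08 Hz, fL=2.037e+09 Hz, fH=2.273e+09 Hz


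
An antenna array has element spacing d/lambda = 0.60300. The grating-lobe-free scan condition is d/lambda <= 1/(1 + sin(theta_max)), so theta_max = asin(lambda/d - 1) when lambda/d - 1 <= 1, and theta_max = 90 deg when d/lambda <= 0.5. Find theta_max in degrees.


lambda/d - 1 = 1/0.60300 - 1 = 0.6583748
theta_max = asin(0.6583748) = 41.18 deg

41.18 deg


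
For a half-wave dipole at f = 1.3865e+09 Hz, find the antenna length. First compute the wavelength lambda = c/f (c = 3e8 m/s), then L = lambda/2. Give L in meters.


lambda = c / f = 3.0000e+08 / 1.3865e+09 = 0.2163722 m
L = lambda / 2 = 0.2163722 / 2 = 0.1082 m

0.1082 m


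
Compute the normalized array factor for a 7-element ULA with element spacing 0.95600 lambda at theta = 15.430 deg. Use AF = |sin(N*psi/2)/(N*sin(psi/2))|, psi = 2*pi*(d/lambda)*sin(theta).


psi = 2*pi*0.95600*sin(15.430 deg) = 1.598155 rad
AF = |sin(7*1.598155/2) / (7*sin(1.598155/2))| = 0.1268

0.1268


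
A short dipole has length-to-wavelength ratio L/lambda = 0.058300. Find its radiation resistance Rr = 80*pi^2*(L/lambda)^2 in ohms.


Rr = 80 * pi^2 * (0.058300)^2 = 80 * 9.869604 * 3.398890e-03 = 2.684 ohm

2.684 ohm


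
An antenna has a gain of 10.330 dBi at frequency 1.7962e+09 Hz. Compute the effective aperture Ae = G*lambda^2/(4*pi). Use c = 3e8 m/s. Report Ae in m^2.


lambda = c / f = 3.0000e+08 / 1.7962e+09 = 0.1670193 m
G_linear = 10^(10.330/10) = 10.78947
Ae = G_linear * lambda^2 / (4*pi) = 10.78947 * 0.1670193^2 / (4*pi) = 0.02395 m^2

0.02395 m^2


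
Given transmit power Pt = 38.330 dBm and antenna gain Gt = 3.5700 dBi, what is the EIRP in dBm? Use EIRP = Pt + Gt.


EIRP = Pt + Gt = 38.330 + 3.5700 = 41.90 dBm

41.90 dBm


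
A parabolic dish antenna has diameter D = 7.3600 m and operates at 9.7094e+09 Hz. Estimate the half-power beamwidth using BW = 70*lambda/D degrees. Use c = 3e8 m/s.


lambda = c / f = 3.0000e+08 / 9.7094e+09 = 0.03089789 m
BW = 70 * 0.03089789 / 7.3600 = 0.2939 deg

0.2939 deg


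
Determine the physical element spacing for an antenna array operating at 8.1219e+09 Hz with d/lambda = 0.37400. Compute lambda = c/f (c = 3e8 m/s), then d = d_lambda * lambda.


lambda = c / f = 3.0000e+08 / 8.1219e+09 = 0.03693717 m
d = 0.37400 * 0.03693717 = 0.01381 m

0.01381 m


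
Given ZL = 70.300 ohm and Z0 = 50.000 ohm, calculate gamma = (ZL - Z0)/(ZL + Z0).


gamma = (70.300 - 50.000) / (70.300 + 50.000) = 0.1687

0.1687


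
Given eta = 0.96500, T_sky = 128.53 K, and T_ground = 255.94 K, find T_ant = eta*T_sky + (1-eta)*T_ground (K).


T_ant = 0.96500 * 128.53 + (1 - 0.96500) * 255.94 = 133.0 K

133.0 K


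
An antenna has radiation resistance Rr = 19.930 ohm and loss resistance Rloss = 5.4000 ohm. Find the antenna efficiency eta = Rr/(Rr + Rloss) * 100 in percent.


eta = 19.930 / (19.930 + 5.4000) * 100 = 78.68%

78.68%


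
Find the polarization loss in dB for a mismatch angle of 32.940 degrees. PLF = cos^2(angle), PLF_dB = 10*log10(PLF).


PLF_linear = cos^2(32.940 deg) = 0.7043245
PLF_dB = 10 * log10(0.7043245) = -1.522 dB

-1.522 dB


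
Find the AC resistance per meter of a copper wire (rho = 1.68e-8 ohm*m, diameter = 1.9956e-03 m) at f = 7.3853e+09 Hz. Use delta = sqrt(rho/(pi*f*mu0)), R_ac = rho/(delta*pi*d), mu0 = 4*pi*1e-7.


delta = sqrt(1.68e-8 / (pi * 7.3853e+09 * 4*pi*1e-7)) = 7.590855e-07 m
R_ac = 1.68e-8 / (7.590855e-07 * pi * 1.9956e-03) = 3.530 ohm/m

3.530 ohm/m


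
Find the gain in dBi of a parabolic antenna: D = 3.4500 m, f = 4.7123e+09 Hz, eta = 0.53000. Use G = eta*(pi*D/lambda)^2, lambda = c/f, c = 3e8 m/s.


lambda = c / f = 3.0000e+08 / 4.7123e+09 = 0.06366318 m
G_linear = 0.53000 * (pi * 3.4500 / 0.06366318)^2 = 15361.62
G_dBi = 10 * log10(15361.62) = 41.86 dBi

41.86 dBi


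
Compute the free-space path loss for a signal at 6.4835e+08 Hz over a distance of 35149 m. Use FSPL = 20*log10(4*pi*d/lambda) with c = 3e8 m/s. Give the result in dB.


lambda = c / f = 3.0000e+08 / 6.4835e+08 = 0.4627130 m
FSPL = 20 * log10(4*pi*35149/0.4627130) = 119.6 dB

119.6 dB


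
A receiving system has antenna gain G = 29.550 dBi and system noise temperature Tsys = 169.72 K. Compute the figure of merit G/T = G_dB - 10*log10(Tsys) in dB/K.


G/T = 29.550 - 10*log10(169.72) = 29.550 - 22.29733 = 7.253 dB/K

7.253 dB/K


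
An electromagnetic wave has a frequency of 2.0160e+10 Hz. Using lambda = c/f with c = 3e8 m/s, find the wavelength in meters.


lambda = c / f = 3.0000e+08 / 2.0160e+10 = 0.01488 m

0.01488 m


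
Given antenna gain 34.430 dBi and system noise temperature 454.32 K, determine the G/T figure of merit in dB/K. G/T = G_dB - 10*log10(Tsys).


G/T = 34.430 - 10*log10(454.32) = 34.430 - 26.57362 = 7.856 dB/K

7.856 dB/K


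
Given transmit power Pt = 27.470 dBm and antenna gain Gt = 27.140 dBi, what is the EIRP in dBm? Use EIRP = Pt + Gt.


EIRP = Pt + Gt = 27.470 + 27.140 = 54.61 dBm

54.61 dBm


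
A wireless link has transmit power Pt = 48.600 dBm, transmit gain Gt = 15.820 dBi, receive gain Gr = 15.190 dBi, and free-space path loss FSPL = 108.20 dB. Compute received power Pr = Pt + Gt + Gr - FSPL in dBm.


Pr = 48.600 + 15.820 + 15.190 - 108.20 = -28.59 dBm

-28.59 dBm


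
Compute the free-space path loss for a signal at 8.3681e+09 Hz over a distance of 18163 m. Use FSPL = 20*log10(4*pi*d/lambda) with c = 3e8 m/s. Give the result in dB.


lambda = c / f = 3.0000e+08 / 8.3681e+09 = 0.03585043 m
FSPL = 20 * log10(4*pi*18163/0.03585043) = 136.1 dB

136.1 dB


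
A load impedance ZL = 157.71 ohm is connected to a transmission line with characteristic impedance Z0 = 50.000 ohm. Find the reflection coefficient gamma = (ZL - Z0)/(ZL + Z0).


gamma = (157.71 - 50.000) / (157.71 + 50.000) = 0.5186

0.5186


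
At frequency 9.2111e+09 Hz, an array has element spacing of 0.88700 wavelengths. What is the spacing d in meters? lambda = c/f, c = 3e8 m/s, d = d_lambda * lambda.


lambda = c / f = 3.0000e+08 / 9.2111e+09 = 0.03256940 m
d = 0.88700 * 0.03256940 = 0.02889 m

0.02889 m


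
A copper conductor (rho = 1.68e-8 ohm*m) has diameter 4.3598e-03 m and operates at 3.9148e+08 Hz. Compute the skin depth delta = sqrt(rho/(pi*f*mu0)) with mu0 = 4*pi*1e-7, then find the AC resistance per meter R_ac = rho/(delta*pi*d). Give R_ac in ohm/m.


delta = sqrt(1.68e-8 / (pi * 3.9148e+08 * 4*pi*1e-7)) = 3.297008e-06 m
R_ac = 1.68e-8 / (3.297008e-06 * pi * 4.3598e-03) = 0.3720 ohm/m

0.3720 ohm/m


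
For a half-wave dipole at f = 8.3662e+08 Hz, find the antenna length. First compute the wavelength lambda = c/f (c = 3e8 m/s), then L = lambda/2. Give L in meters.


lambda = c / f = 3.0000e+08 / 8.3662e+08 = 0.3585857 m
L = lambda / 2 = 0.3585857 / 2 = 0.1793 m

0.1793 m


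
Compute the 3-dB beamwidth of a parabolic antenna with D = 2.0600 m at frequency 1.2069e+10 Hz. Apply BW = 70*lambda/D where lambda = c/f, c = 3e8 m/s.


lambda = c / f = 3.0000e+08 / 1.2069e+10 = 0.02485707 m
BW = 70 * 0.02485707 / 2.0600 = 0.8447 deg

0.8447 deg


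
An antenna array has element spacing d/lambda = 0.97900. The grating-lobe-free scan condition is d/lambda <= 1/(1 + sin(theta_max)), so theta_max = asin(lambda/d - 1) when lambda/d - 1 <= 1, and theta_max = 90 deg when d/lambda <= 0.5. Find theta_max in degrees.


lambda/d - 1 = 1/0.97900 - 1 = 0.02145046
theta_max = asin(0.02145046) = 1.229 deg

1.229 deg


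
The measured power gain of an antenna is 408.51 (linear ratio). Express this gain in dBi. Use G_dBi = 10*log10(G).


G_dBi = 10 * log10(408.51) = 26.11 dBi

26.11 dBi


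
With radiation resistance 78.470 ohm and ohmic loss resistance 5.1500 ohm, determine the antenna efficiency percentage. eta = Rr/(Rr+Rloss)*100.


eta = 78.470 / (78.470 + 5.1500) * 100 = 93.84%

93.84%


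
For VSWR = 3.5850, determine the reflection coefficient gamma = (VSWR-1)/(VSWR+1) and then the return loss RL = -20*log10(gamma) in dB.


gamma = (3.5850 - 1) / (3.5850 + 1) = 0.5637950
RL = -20 * log10(0.5637950) = 4.978 dB

4.978 dB


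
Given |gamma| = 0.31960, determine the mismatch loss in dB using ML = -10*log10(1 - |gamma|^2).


ML = -10 * log10(1 - 0.31960^2) = -10 * log10(0.89785584) = 0.4679 dB

0.4679 dB


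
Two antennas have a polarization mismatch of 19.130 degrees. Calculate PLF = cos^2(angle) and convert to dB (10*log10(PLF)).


PLF_linear = cos^2(19.130 deg) = 0.8926044
PLF_dB = 10 * log10(0.8926044) = -0.4934 dB

-0.4934 dB


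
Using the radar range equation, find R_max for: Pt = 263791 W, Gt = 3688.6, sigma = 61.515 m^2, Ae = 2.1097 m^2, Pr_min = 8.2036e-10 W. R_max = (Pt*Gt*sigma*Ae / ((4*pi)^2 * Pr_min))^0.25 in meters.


R^4 = 263791*3688.6*61.515*2.1097 / ((4*pi)^2 * 8.2036e-10) = 9.747631e+17
R_max = 9.747631e+17^0.25 = 31421 m

31421 m


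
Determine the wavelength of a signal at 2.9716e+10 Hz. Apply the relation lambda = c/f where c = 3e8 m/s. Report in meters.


lambda = c / f = 3.0000e+08 / 2.9716e+10 = 0.01010 m

0.01010 m
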